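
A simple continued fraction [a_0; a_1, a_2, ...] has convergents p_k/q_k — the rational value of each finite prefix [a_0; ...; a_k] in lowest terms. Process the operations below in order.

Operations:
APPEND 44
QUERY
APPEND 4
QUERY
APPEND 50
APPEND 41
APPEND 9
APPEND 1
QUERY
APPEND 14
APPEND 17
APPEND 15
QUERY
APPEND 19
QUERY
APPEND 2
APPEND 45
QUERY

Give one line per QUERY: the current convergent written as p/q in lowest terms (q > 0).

APPEND 44: p_0 = 44·1 + 0 = 44, q_0 = 44·0 + 1 = 1 → 44/1
APPEND 4: p_1 = 4·44 + 1 = 177, q_1 = 4·1 + 0 = 4 → 177/4
APPEND 50: p_2 = 50·177 + 44 = 8894, q_2 = 50·4 + 1 = 201 → 8894/201
APPEND 41: p_3 = 41·8894 + 177 = 364831, q_3 = 41·201 + 4 = 8245 → 364831/8245
APPEND 9: p_4 = 9·364831 + 8894 = 3292373, q_4 = 9·8245 + 201 = 74406 → 3292373/74406
APPEND 1: p_5 = 1·3292373 + 364831 = 3657204, q_5 = 1·74406 + 8245 = 82651 → 3657204/82651
APPEND 14: p_6 = 14·3657204 + 3292373 = 54493229, q_6 = 14·82651 + 74406 = 1231520 → 54493229/1231520
APPEND 17: p_7 = 17·54493229 + 3657204 = 930042097, q_7 = 17·1231520 + 82651 = 21018491 → 930042097/21018491
APPEND 15: p_8 = 15·930042097 + 54493229 = 14005124684, q_8 = 15·21018491 + 1231520 = 316508885 → 14005124684/316508885
APPEND 19: p_9 = 19·14005124684 + 930042097 = 267027411093, q_9 = 19·316508885 + 21018491 = 6034687306 → 267027411093/6034687306
APPEND 2: p_10 = 2·267027411093 + 14005124684 = 548059946870, q_10 = 2·6034687306 + 316508885 = 12385883497 → 548059946870/12385883497
APPEND 45: p_11 = 45·548059946870 + 267027411093 = 24929725020243, q_11 = 45·12385883497 + 6034687306 = 563399444671 → 24929725020243/563399444671

44/1
177/4
3657204/82651
14005124684/316508885
267027411093/6034687306
24929725020243/563399444671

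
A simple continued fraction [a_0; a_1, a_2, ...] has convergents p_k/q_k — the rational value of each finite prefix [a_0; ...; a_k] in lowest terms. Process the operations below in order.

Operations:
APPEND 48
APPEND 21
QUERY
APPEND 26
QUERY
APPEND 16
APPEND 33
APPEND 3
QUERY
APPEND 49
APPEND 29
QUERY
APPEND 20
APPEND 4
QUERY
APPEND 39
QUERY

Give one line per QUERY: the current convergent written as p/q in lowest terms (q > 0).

1009/21
26282/547
42230946/878941
60456562987/1258265726
4905314613263/102092956466
192518484429826/4006833974859

APPEND 48: p_0 = 48·1 + 0 = 48, q_0 = 48·0 + 1 = 1 → 48/1
APPEND 21: p_1 = 21·48 + 1 = 1009, q_1 = 21·1 + 0 = 21 → 1009/21
APPEND 26: p_2 = 26·1009 + 48 = 26282, q_2 = 26·21 + 1 = 547 → 26282/547
APPEND 16: p_3 = 16·26282 + 1009 = 421521, q_3 = 16·547 + 21 = 8773 → 421521/8773
APPEND 33: p_4 = 33·421521 + 26282 = 13936475, q_4 = 33·8773 + 547 = 290056 → 13936475/290056
APPEND 3: p_5 = 3·13936475 + 421521 = 42230946, q_5 = 3·290056 + 8773 = 878941 → 42230946/878941
APPEND 49: p_6 = 49·42230946 + 13936475 = 2083252829, q_6 = 49·878941 + 290056 = 43358165 → 2083252829/43358165
APPEND 29: p_7 = 29·2083252829 + 42230946 = 60456562987, q_7 = 29·43358165 + 878941 = 1258265726 → 60456562987/1258265726
APPEND 20: p_8 = 20·60456562987 + 2083252829 = 1211214512569, q_8 = 20·1258265726 + 43358165 = 25208672685 → 1211214512569/25208672685
APPEND 4: p_9 = 4·1211214512569 + 60456562987 = 4905314613263, q_9 = 4·25208672685 + 1258265726 = 102092956466 → 4905314613263/102092956466
APPEND 39: p_10 = 39·4905314613263 + 1211214512569 = 192518484429826, q_10 = 39·102092956466 + 25208672685 = 4006833974859 → 192518484429826/4006833974859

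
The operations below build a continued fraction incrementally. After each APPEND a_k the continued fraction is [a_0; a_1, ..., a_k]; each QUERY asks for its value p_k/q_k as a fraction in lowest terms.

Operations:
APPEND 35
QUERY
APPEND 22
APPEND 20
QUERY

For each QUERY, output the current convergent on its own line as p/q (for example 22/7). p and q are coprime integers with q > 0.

APPEND 35: p_0 = 35·1 + 0 = 35, q_0 = 35·0 + 1 = 1 → 35/1
APPEND 22: p_1 = 22·35 + 1 = 771, q_1 = 22·1 + 0 = 22 → 771/22
APPEND 20: p_2 = 20·771 + 35 = 15455, q_2 = 20·22 + 1 = 441 → 15455/441

35/1
15455/441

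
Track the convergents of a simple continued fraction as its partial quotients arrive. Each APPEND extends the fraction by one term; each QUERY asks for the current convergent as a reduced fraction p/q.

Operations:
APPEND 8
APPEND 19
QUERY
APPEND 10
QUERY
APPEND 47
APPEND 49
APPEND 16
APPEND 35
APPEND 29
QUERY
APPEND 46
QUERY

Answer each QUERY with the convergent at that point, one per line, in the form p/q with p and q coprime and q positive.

153/19
1538/191
57902430989/7190743511
2665506499348/331021914561

APPEND 8: p_0 = 8·1 + 0 = 8, q_0 = 8·0 + 1 = 1 → 8/1
APPEND 19: p_1 = 19·8 + 1 = 153, q_1 = 19·1 + 0 = 19 → 153/19
APPEND 10: p_2 = 10·153 + 8 = 1538, q_2 = 10·19 + 1 = 191 → 1538/191
APPEND 47: p_3 = 47·1538 + 153 = 72439, q_3 = 47·191 + 19 = 8996 → 72439/8996
APPEND 49: p_4 = 49·72439 + 1538 = 3551049, q_4 = 49·8996 + 191 = 440995 → 3551049/440995
APPEND 16: p_5 = 16·3551049 + 72439 = 56889223, q_5 = 16·440995 + 8996 = 7064916 → 56889223/7064916
APPEND 35: p_6 = 35·56889223 + 3551049 = 1994673854, q_6 = 35·7064916 + 440995 = 247713055 → 1994673854/247713055
APPEND 29: p_7 = 29·1994673854 + 56889223 = 57902430989, q_7 = 29·247713055 + 7064916 = 7190743511 → 57902430989/7190743511
APPEND 46: p_8 = 46·57902430989 + 1994673854 = 2665506499348, q_8 = 46·7190743511 + 247713055 = 331021914561 → 2665506499348/331021914561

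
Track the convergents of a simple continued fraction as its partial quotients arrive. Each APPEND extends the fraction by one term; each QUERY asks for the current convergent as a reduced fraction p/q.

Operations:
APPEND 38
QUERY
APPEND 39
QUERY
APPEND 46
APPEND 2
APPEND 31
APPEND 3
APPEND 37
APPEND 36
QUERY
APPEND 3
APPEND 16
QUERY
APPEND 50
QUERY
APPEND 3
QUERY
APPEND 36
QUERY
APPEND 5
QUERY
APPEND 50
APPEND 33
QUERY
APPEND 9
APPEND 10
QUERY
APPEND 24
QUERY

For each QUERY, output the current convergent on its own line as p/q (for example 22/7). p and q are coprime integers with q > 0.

APPEND 38: p_0 = 38·1 + 0 = 38, q_0 = 38·0 + 1 = 1 → 38/1
APPEND 39: p_1 = 39·38 + 1 = 1483, q_1 = 39·1 + 0 = 39 → 1483/39
APPEND 46: p_2 = 46·1483 + 38 = 68256, q_2 = 46·39 + 1 = 1795 → 68256/1795
APPEND 2: p_3 = 2·68256 + 1483 = 137995, q_3 = 2·1795 + 39 = 3629 → 137995/3629
APPEND 31: p_4 = 31·137995 + 68256 = 4346101, q_4 = 31·3629 + 1795 = 114294 → 4346101/114294
APPEND 3: p_5 = 3·4346101 + 137995 = 13176298, q_5 = 3·114294 + 3629 = 346511 → 13176298/346511
APPEND 37: p_6 = 37·13176298 + 4346101 = 491869127, q_6 = 37·346511 + 114294 = 12935201 → 491869127/12935201
APPEND 36: p_7 = 36·491869127 + 13176298 = 17720464870, q_7 = 36·12935201 + 346511 = 466013747 → 17720464870/466013747
APPEND 3: p_8 = 3·17720464870 + 491869127 = 53653263737, q_8 = 3·466013747 + 12935201 = 1410976442 → 53653263737/1410976442
APPEND 16: p_9 = 16·53653263737 + 17720464870 = 876172684662, q_9 = 16·1410976442 + 466013747 = 23041636819 → 876172684662/23041636819
APPEND 50: p_10 = 50·876172684662 + 53653263737 = 43862287496837, q_10 = 50·23041636819 + 1410976442 = 1153492817392 → 43862287496837/1153492817392
APPEND 3: p_11 = 3·43862287496837 + 876172684662 = 132463035175173, q_11 = 3·1153492817392 + 23041636819 = 3483520088995 → 132463035175173/3483520088995
APPEND 36: p_12 = 36·132463035175173 + 43862287496837 = 4812531553803065, q_12 = 36·3483520088995 + 1153492817392 = 126560216021212 → 4812531553803065/126560216021212
APPEND 5: p_13 = 5·4812531553803065 + 132463035175173 = 24195120804190498, q_13 = 5·126560216021212 + 3483520088995 = 636284600195055 → 24195120804190498/636284600195055
APPEND 50: p_14 = 50·24195120804190498 + 4812531553803065 = 1214568571763327965, q_14 = 50·636284600195055 + 126560216021212 = 31940790225773962 → 1214568571763327965/31940790225773962
APPEND 33: p_15 = 33·1214568571763327965 + 24195120804190498 = 40104957988994013343, q_15 = 33·31940790225773962 + 636284600195055 = 1054682362050735801 → 40104957988994013343/1054682362050735801
APPEND 9: p_16 = 9·40104957988994013343 + 1214568571763327965 = 362159190472709448052, q_16 = 9·1054682362050735801 + 31940790225773962 = 9524082048682396171 → 362159190472709448052/9524082048682396171
APPEND 10: p_17 = 10·362159190472709448052 + 40104957988994013343 = 3661696862716088493863, q_17 = 10·9524082048682396171 + 1054682362050735801 = 96295502848874697511 → 3661696862716088493863/96295502848874697511
APPEND 24: p_18 = 24·3661696862716088493863 + 362159190472709448052 = 88242883895658833300764, q_18 = 24·96295502848874697511 + 9524082048682396171 = 2320616150421675136435 → 88242883895658833300764/2320616150421675136435

38/1
1483/39
17720464870/466013747
876172684662/23041636819
43862287496837/1153492817392
132463035175173/3483520088995
4812531553803065/126560216021212
24195120804190498/636284600195055
40104957988994013343/1054682362050735801
3661696862716088493863/96295502848874697511
88242883895658833300764/2320616150421675136435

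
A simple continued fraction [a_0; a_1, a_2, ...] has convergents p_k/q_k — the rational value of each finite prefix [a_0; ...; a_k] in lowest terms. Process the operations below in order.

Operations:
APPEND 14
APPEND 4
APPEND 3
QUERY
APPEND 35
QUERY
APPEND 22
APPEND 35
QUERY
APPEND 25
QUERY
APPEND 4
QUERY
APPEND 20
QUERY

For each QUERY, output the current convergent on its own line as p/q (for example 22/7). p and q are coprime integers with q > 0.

APPEND 14: p_0 = 14·1 + 0 = 14, q_0 = 14·0 + 1 = 1 → 14/1
APPEND 4: p_1 = 4·14 + 1 = 57, q_1 = 4·1 + 0 = 4 → 57/4
APPEND 3: p_2 = 3·57 + 14 = 185, q_2 = 3·4 + 1 = 13 → 185/13
APPEND 35: p_3 = 35·185 + 57 = 6532, q_3 = 35·13 + 4 = 459 → 6532/459
APPEND 22: p_4 = 22·6532 + 185 = 143889, q_4 = 22·459 + 13 = 10111 → 143889/10111
APPEND 35: p_5 = 35·143889 + 6532 = 5042647, q_5 = 35·10111 + 459 = 354344 → 5042647/354344
APPEND 25: p_6 = 25·5042647 + 143889 = 126210064, q_6 = 25·354344 + 10111 = 8868711 → 126210064/8868711
APPEND 4: p_7 = 4·126210064 + 5042647 = 509882903, q_7 = 4·8868711 + 354344 = 35829188 → 509882903/35829188
APPEND 20: p_8 = 20·509882903 + 126210064 = 10323868124, q_8 = 20·35829188 + 8868711 = 725452471 → 10323868124/725452471

185/13
6532/459
5042647/354344
126210064/8868711
509882903/35829188
10323868124/725452471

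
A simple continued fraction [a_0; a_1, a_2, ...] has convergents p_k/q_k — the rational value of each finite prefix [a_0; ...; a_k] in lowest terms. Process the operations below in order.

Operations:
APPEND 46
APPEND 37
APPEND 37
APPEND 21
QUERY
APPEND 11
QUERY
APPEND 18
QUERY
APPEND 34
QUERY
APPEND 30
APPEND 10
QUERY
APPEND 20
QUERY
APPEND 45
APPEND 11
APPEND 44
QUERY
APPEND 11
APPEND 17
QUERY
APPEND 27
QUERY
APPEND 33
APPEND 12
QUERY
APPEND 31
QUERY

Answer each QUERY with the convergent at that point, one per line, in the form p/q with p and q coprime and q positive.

APPEND 46: p_0 = 46·1 + 0 = 46, q_0 = 46·0 + 1 = 1 → 46/1
APPEND 37: p_1 = 37·46 + 1 = 1703, q_1 = 37·1 + 0 = 37 → 1703/37
APPEND 37: p_2 = 37·1703 + 46 = 63057, q_2 = 37·37 + 1 = 1370 → 63057/1370
APPEND 21: p_3 = 21·63057 + 1703 = 1325900, q_3 = 21·1370 + 37 = 28807 → 1325900/28807
APPEND 11: p_4 = 11·1325900 + 63057 = 14647957, q_4 = 11·28807 + 1370 = 318247 → 14647957/318247
APPEND 18: p_5 = 18·14647957 + 1325900 = 264989126, q_5 = 18·318247 + 28807 = 5757253 → 264989126/5757253
APPEND 34: p_6 = 34·264989126 + 14647957 = 9024278241, q_6 = 34·5757253 + 318247 = 196064849 → 9024278241/196064849
APPEND 30: p_7 = 30·9024278241 + 264989126 = 270993336356, q_7 = 30·196064849 + 5757253 = 5887702723 → 270993336356/5887702723
APPEND 10: p_8 = 10·270993336356 + 9024278241 = 2718957641801, q_8 = 10·5887702723 + 196064849 = 59073092079 → 2718957641801/59073092079
APPEND 20: p_9 = 20·2718957641801 + 270993336356 = 54650146172376, q_9 = 20·59073092079 + 5887702723 = 1187349544303 → 54650146172376/1187349544303
APPEND 45: p_10 = 45·54650146172376 + 2718957641801 = 2461975535398721, q_10 = 45·1187349544303 + 59073092079 = 53489802585714 → 2461975535398721/53489802585714
APPEND 11: p_11 = 11·2461975535398721 + 54650146172376 = 27136381035558307, q_11 = 11·53489802585714 + 1187349544303 = 589575177987157 → 27136381035558307/589575177987157
APPEND 44: p_12 = 44·27136381035558307 + 2461975535398721 = 1196462741099964229, q_12 = 44·589575177987157 + 53489802585714 = 25994797634020622 → 1196462741099964229/25994797634020622
APPEND 11: p_13 = 11·1196462741099964229 + 27136381035558307 = 13188226533135164826, q_13 = 11·25994797634020622 + 589575177987157 = 286532349152213999 → 13188226533135164826/286532349152213999
APPEND 17: p_14 = 17·13188226533135164826 + 1196462741099964229 = 225396313804397766271, q_14 = 17·286532349152213999 + 25994797634020622 = 4897044733221658605 → 225396313804397766271/4897044733221658605
APPEND 27: p_15 = 27·225396313804397766271 + 13188226533135164826 = 6098888699251874854143, q_15 = 27·4897044733221658605 + 286532349152213999 = 132506740146136996334 → 6098888699251874854143/132506740146136996334
APPEND 33: p_16 = 33·6098888699251874854143 + 225396313804397766271 = 201488723389116267952990, q_16 = 33·132506740146136996334 + 4897044733221658605 = 4377619469555742537627 → 201488723389116267952990/4377619469555742537627
APPEND 12: p_17 = 12·201488723389116267952990 + 6098888699251874854143 = 2423963569368647090290023, q_17 = 12·4377619469555742537627 + 132506740146136996334 = 52663940374815047447858 → 2423963569368647090290023/52663940374815047447858
APPEND 31: p_18 = 31·2423963569368647090290023 + 201488723389116267952990 = 75344359373817176066943703, q_18 = 31·52663940374815047447858 + 4377619469555742537627 = 1636959771088822213421225 → 75344359373817176066943703/1636959771088822213421225

1325900/28807
14647957/318247
264989126/5757253
9024278241/196064849
2718957641801/59073092079
54650146172376/1187349544303
1196462741099964229/25994797634020622
225396313804397766271/4897044733221658605
6098888699251874854143/132506740146136996334
2423963569368647090290023/52663940374815047447858
75344359373817176066943703/1636959771088822213421225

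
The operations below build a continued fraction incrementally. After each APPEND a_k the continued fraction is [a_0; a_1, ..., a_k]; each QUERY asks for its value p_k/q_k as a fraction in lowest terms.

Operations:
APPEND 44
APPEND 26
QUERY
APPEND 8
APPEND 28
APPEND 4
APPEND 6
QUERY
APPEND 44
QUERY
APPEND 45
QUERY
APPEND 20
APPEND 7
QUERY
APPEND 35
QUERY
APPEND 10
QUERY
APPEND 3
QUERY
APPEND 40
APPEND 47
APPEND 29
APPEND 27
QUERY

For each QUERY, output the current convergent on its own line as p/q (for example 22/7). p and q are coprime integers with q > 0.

APPEND 44: p_0 = 44·1 + 0 = 44, q_0 = 44·0 + 1 = 1 → 44/1
APPEND 26: p_1 = 26·44 + 1 = 1145, q_1 = 26·1 + 0 = 26 → 1145/26
APPEND 8: p_2 = 8·1145 + 44 = 9204, q_2 = 8·26 + 1 = 209 → 9204/209
APPEND 28: p_3 = 28·9204 + 1145 = 258857, q_3 = 28·209 + 26 = 5878 → 258857/5878
APPEND 4: p_4 = 4·258857 + 9204 = 1044632, q_4 = 4·5878 + 209 = 23721 → 1044632/23721
APPEND 6: p_5 = 6·1044632 + 258857 = 6526649, q_5 = 6·23721 + 5878 = 148204 → 6526649/148204
APPEND 44: p_6 = 44·6526649 + 1044632 = 288217188, q_6 = 44·148204 + 23721 = 6544697 → 288217188/6544697
APPEND 45: p_7 = 45·288217188 + 6526649 = 12976300109, q_7 = 45·6544697 + 148204 = 294659569 → 12976300109/294659569
APPEND 20: p_8 = 20·12976300109 + 288217188 = 259814219368, q_8 = 20·294659569 + 6544697 = 5899736077 → 259814219368/5899736077
APPEND 7: p_9 = 7·259814219368 + 12976300109 = 1831675835685, q_9 = 7·5899736077 + 294659569 = 41592812108 → 1831675835685/41592812108
APPEND 35: p_10 = 35·1831675835685 + 259814219368 = 64368468468343, q_10 = 35·41592812108 + 5899736077 = 1461648159857 → 64368468468343/1461648159857
APPEND 10: p_11 = 10·64368468468343 + 1831675835685 = 645516360519115, q_11 = 10·1461648159857 + 41592812108 = 14658074410678 → 645516360519115/14658074410678
APPEND 3: p_12 = 3·645516360519115 + 64368468468343 = 2000917550025688, q_12 = 3·14658074410678 + 1461648159857 = 45435871391891 → 2000917550025688/45435871391891
APPEND 40: p_13 = 40·2000917550025688 + 645516360519115 = 80682218361546635, q_13 = 40·45435871391891 + 14658074410678 = 1832092930086318 → 80682218361546635/1832092930086318
APPEND 47: p_14 = 47·80682218361546635 + 2000917550025688 = 3794065180542717533, q_14 = 47·1832092930086318 + 45435871391891 = 86153803585448837 → 3794065180542717533/86153803585448837
APPEND 29: p_15 = 29·3794065180542717533 + 80682218361546635 = 110108572454100355092, q_15 = 29·86153803585448837 + 1832092930086318 = 2500292396908102591 → 110108572454100355092/2500292396908102591
APPEND 27: p_16 = 27·110108572454100355092 + 3794065180542717533 = 2976725521441252305017, q_16 = 27·2500292396908102591 + 86153803585448837 = 67594048520104218794 → 2976725521441252305017/67594048520104218794

1145/26
6526649/148204
288217188/6544697
12976300109/294659569
1831675835685/41592812108
64368468468343/1461648159857
645516360519115/14658074410678
2000917550025688/45435871391891
2976725521441252305017/67594048520104218794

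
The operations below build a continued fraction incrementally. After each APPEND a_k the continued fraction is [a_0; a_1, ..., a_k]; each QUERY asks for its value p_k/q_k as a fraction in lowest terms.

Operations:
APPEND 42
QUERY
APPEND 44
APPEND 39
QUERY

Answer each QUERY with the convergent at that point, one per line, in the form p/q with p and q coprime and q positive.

APPEND 42: p_0 = 42·1 + 0 = 42, q_0 = 42·0 + 1 = 1 → 42/1
APPEND 44: p_1 = 44·42 + 1 = 1849, q_1 = 44·1 + 0 = 44 → 1849/44
APPEND 39: p_2 = 39·1849 + 42 = 72153, q_2 = 39·44 + 1 = 1717 → 72153/1717

42/1
72153/1717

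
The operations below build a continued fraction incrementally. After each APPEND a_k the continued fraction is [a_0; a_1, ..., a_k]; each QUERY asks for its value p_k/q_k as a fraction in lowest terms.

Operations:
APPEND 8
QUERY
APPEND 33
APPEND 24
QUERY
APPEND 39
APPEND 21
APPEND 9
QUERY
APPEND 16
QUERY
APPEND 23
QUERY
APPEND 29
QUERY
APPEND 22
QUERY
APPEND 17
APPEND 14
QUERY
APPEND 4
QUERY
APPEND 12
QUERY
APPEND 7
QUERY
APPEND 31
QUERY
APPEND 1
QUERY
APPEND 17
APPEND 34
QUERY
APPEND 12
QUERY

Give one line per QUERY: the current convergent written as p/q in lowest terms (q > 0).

APPEND 8: p_0 = 8·1 + 0 = 8, q_0 = 8·0 + 1 = 1 → 8/1
APPEND 33: p_1 = 33·8 + 1 = 265, q_1 = 33·1 + 0 = 33 → 265/33
APPEND 24: p_2 = 24·265 + 8 = 6368, q_2 = 24·33 + 1 = 793 → 6368/793
APPEND 39: p_3 = 39·6368 + 265 = 248617, q_3 = 39·793 + 33 = 30960 → 248617/30960
APPEND 21: p_4 = 21·248617 + 6368 = 5227325, q_4 = 21·30960 + 793 = 650953 → 5227325/650953
APPEND 9: p_5 = 9·5227325 + 248617 = 47294542, q_5 = 9·650953 + 30960 = 5889537 → 47294542/5889537
APPEND 16: p_6 = 16·47294542 + 5227325 = 761939997, q_6 = 16·5889537 + 650953 = 94883545 → 761939997/94883545
APPEND 23: p_7 = 23·761939997 + 47294542 = 17571914473, q_7 = 23·94883545 + 5889537 = 2188211072 → 17571914473/2188211072
APPEND 29: p_8 = 29·17571914473 + 761939997 = 510347459714, q_8 = 29·2188211072 + 94883545 = 63553004633 → 510347459714/63553004633
APPEND 22: p_9 = 22·510347459714 + 17571914473 = 11245216028181, q_9 = 22·63553004633 + 2188211072 = 1400354312998 → 11245216028181/1400354312998
APPEND 17: p_10 = 17·11245216028181 + 510347459714 = 191679019938791, q_10 = 17·1400354312998 + 63553004633 = 23869576325599 → 191679019938791/23869576325599
APPEND 14: p_11 = 14·191679019938791 + 11245216028181 = 2694751495171255, q_11 = 14·23869576325599 + 1400354312998 = 335574422871384 → 2694751495171255/335574422871384
APPEND 4: p_12 = 4·2694751495171255 + 191679019938791 = 10970685000623811, q_12 = 4·335574422871384 + 23869576325599 = 1366167267811135 → 10970685000623811/1366167267811135
APPEND 12: p_13 = 12·10970685000623811 + 2694751495171255 = 134342971502656987, q_13 = 12·1366167267811135 + 335574422871384 = 16729581636605004 → 134342971502656987/16729581636605004
APPEND 7: p_14 = 7·134342971502656987 + 10970685000623811 = 951371485519222720, q_14 = 7·16729581636605004 + 1366167267811135 = 118473238724046163 → 951371485519222720/118473238724046163
APPEND 31: p_15 = 31·951371485519222720 + 134342971502656987 = 29626859022598561307, q_15 = 31·118473238724046163 + 16729581636605004 = 3689399982082036057 → 29626859022598561307/3689399982082036057
APPEND 1: p_16 = 1·29626859022598561307 + 951371485519222720 = 30578230508117784027, q_16 = 1·3689399982082036057 + 118473238724046163 = 3807873220806082220 → 30578230508117784027/3807873220806082220
APPEND 17: p_17 = 17·30578230508117784027 + 29626859022598561307 = 549456777660600889766, q_17 = 17·3807873220806082220 + 3689399982082036057 = 68423244735785433797 → 549456777660600889766/68423244735785433797
APPEND 34: p_18 = 34·549456777660600889766 + 30578230508117784027 = 18712108670968548036071, q_18 = 34·68423244735785433797 + 3807873220806082220 = 2330198194237510831318 → 18712108670968548036071/2330198194237510831318
APPEND 12: p_19 = 12·18712108670968548036071 + 549456777660600889766 = 225094760829283177322618, q_19 = 12·2330198194237510831318 + 68423244735785433797 = 28030801575585915409613 → 225094760829283177322618/28030801575585915409613

8/1
6368/793
47294542/5889537
761939997/94883545
17571914473/2188211072
510347459714/63553004633
11245216028181/1400354312998
2694751495171255/335574422871384
10970685000623811/1366167267811135
134342971502656987/16729581636605004
951371485519222720/118473238724046163
29626859022598561307/3689399982082036057
30578230508117784027/3807873220806082220
18712108670968548036071/2330198194237510831318
225094760829283177322618/28030801575585915409613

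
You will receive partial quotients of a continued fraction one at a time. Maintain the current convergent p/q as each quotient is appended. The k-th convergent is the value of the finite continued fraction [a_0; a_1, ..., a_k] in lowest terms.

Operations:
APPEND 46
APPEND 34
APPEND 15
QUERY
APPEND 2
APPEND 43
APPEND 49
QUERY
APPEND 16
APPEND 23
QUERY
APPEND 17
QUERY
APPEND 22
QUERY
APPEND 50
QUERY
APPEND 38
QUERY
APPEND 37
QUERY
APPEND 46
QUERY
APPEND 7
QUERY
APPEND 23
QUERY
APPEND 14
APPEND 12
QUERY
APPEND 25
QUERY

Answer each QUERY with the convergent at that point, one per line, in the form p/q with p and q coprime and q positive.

23521/511
103616085/2251087
38282948671/831707240
652470098389/14175086391
14392625113229/312683607842
720283725759839/15648355478491
27385174203987111/594950191790500
1013971729273282946/22028805451726991
46670084720775002627/1013920000971232086
327704564774698301335/7119468812250351593
7583875074538835933332/164761702682729318725
1285607342374359652349128/27930161379128259083641
32246685514967309710096183/700567817784576937904768

APPEND 46: p_0 = 46·1 + 0 = 46, q_0 = 46·0 + 1 = 1 → 46/1
APPEND 34: p_1 = 34·46 + 1 = 1565, q_1 = 34·1 + 0 = 34 → 1565/34
APPEND 15: p_2 = 15·1565 + 46 = 23521, q_2 = 15·34 + 1 = 511 → 23521/511
APPEND 2: p_3 = 2·23521 + 1565 = 48607, q_3 = 2·511 + 34 = 1056 → 48607/1056
APPEND 43: p_4 = 43·48607 + 23521 = 2113622, q_4 = 43·1056 + 511 = 45919 → 2113622/45919
APPEND 49: p_5 = 49·2113622 + 48607 = 103616085, q_5 = 49·45919 + 1056 = 2251087 → 103616085/2251087
APPEND 16: p_6 = 16·103616085 + 2113622 = 1659970982, q_6 = 16·2251087 + 45919 = 36063311 → 1659970982/36063311
APPEND 23: p_7 = 23·1659970982 + 103616085 = 38282948671, q_7 = 23·36063311 + 2251087 = 831707240 → 38282948671/831707240
APPEND 17: p_8 = 17·38282948671 + 1659970982 = 652470098389, q_8 = 17·831707240 + 36063311 = 14175086391 → 652470098389/14175086391
APPEND 22: p_9 = 22·652470098389 + 38282948671 = 14392625113229, q_9 = 22·14175086391 + 831707240 = 312683607842 → 14392625113229/312683607842
APPEND 50: p_10 = 50·14392625113229 + 652470098389 = 720283725759839, q_10 = 50·312683607842 + 14175086391 = 15648355478491 → 720283725759839/15648355478491
APPEND 38: p_11 = 38·720283725759839 + 14392625113229 = 27385174203987111, q_11 = 38·15648355478491 + 312683607842 = 594950191790500 → 27385174203987111/594950191790500
APPEND 37: p_12 = 37·27385174203987111 + 720283725759839 = 1013971729273282946, q_12 = 37·594950191790500 + 15648355478491 = 22028805451726991 → 1013971729273282946/22028805451726991
APPEND 46: p_13 = 46·1013971729273282946 + 27385174203987111 = 46670084720775002627, q_13 = 46·22028805451726991 + 594950191790500 = 1013920000971232086 → 46670084720775002627/1013920000971232086
APPEND 7: p_14 = 7·46670084720775002627 + 1013971729273282946 = 327704564774698301335, q_14 = 7·1013920000971232086 + 22028805451726991 = 7119468812250351593 → 327704564774698301335/7119468812250351593
APPEND 23: p_15 = 23·327704564774698301335 + 46670084720775002627 = 7583875074538835933332, q_15 = 23·7119468812250351593 + 1013920000971232086 = 164761702682729318725 → 7583875074538835933332/164761702682729318725
APPEND 14: p_16 = 14·7583875074538835933332 + 327704564774698301335 = 106501955608318401367983, q_16 = 14·164761702682729318725 + 7119468812250351593 = 2313783306370460813743 → 106501955608318401367983/2313783306370460813743
APPEND 12: p_17 = 12·106501955608318401367983 + 7583875074538835933332 = 1285607342374359652349128, q_17 = 12·2313783306370460813743 + 164761702682729318725 = 27930161379128259083641 → 1285607342374359652349128/27930161379128259083641
APPEND 25: p_18 = 25·1285607342374359652349128 + 106501955608318401367983 = 32246685514967309710096183, q_18 = 25·27930161379128259083641 + 2313783306370460813743 = 700567817784576937904768 → 32246685514967309710096183/700567817784576937904768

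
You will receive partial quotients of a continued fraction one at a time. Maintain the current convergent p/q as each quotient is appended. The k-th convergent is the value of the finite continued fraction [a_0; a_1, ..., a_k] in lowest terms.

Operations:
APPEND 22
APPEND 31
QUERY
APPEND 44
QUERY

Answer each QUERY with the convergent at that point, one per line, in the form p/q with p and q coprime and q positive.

APPEND 22: p_0 = 22·1 + 0 = 22, q_0 = 22·0 + 1 = 1 → 22/1
APPEND 31: p_1 = 31·22 + 1 = 683, q_1 = 31·1 + 0 = 31 → 683/31
APPEND 44: p_2 = 44·683 + 22 = 30074, q_2 = 44·31 + 1 = 1365 → 30074/1365

683/31
30074/1365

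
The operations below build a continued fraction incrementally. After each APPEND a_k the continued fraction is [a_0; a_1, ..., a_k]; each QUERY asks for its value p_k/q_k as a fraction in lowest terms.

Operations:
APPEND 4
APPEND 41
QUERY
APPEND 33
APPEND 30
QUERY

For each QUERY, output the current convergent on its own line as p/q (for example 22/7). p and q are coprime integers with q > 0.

APPEND 4: p_0 = 4·1 + 0 = 4, q_0 = 4·0 + 1 = 1 → 4/1
APPEND 41: p_1 = 41·4 + 1 = 165, q_1 = 41·1 + 0 = 41 → 165/41
APPEND 33: p_2 = 33·165 + 4 = 5449, q_2 = 33·41 + 1 = 1354 → 5449/1354
APPEND 30: p_3 = 30·5449 + 165 = 163635, q_3 = 30·1354 + 41 = 40661 → 163635/40661

165/41
163635/40661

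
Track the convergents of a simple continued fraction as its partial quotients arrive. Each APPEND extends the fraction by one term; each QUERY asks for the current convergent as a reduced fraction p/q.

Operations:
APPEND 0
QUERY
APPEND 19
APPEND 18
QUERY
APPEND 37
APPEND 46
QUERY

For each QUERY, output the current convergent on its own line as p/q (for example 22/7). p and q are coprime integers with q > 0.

APPEND 0: p_0 = 0·1 + 0 = 0, q_0 = 0·0 + 1 = 1 → 0/1
APPEND 19: p_1 = 19·0 + 1 = 1, q_1 = 19·1 + 0 = 19 → 1/19
APPEND 18: p_2 = 18·1 + 0 = 18, q_2 = 18·19 + 1 = 343 → 18/343
APPEND 37: p_3 = 37·18 + 1 = 667, q_3 = 37·343 + 19 = 12710 → 667/12710
APPEND 46: p_4 = 46·667 + 18 = 30700, q_4 = 46·12710 + 343 = 585003 → 30700/585003

0/1
18/343
30700/585003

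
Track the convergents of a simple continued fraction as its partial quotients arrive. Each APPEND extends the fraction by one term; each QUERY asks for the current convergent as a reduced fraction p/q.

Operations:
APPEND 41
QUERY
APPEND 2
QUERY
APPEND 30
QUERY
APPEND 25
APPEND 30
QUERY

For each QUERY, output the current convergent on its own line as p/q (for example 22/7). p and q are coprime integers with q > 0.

41/1
83/2
2531/61
1903271/45871

APPEND 41: p_0 = 41·1 + 0 = 41, q_0 = 41·0 + 1 = 1 → 41/1
APPEND 2: p_1 = 2·41 + 1 = 83, q_1 = 2·1 + 0 = 2 → 83/2
APPEND 30: p_2 = 30·83 + 41 = 2531, q_2 = 30·2 + 1 = 61 → 2531/61
APPEND 25: p_3 = 25·2531 + 83 = 63358, q_3 = 25·61 + 2 = 1527 → 63358/1527
APPEND 30: p_4 = 30·63358 + 2531 = 1903271, q_4 = 30·1527 + 61 = 45871 → 1903271/45871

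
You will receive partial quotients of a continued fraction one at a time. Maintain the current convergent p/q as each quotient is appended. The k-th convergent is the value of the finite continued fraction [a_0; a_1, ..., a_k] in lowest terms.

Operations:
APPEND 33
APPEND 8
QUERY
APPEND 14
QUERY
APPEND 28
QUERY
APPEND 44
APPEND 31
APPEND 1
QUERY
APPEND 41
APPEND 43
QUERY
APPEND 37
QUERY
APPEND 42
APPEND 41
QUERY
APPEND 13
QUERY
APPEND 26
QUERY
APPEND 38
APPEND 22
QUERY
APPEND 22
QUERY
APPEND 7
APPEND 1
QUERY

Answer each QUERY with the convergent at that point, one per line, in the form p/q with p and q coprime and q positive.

APPEND 33: p_0 = 33·1 + 0 = 33, q_0 = 33·0 + 1 = 1 → 33/1
APPEND 8: p_1 = 8·33 + 1 = 265, q_1 = 8·1 + 0 = 8 → 265/8
APPEND 14: p_2 = 14·265 + 33 = 3743, q_2 = 14·8 + 1 = 113 → 3743/113
APPEND 28: p_3 = 28·3743 + 265 = 105069, q_3 = 28·113 + 8 = 3172 → 105069/3172
APPEND 44: p_4 = 44·105069 + 3743 = 4626779, q_4 = 44·3172 + 113 = 139681 → 4626779/139681
APPEND 31: p_5 = 31·4626779 + 105069 = 143535218, q_5 = 31·139681 + 3172 = 4333283 → 143535218/4333283
APPEND 1: p_6 = 1·143535218 + 4626779 = 148161997, q_6 = 1·4333283 + 139681 = 4472964 → 148161997/4472964
APPEND 41: p_7 = 41·148161997 + 143535218 = 6218177095, q_7 = 41·4472964 + 4333283 = 187724807 → 6218177095/187724807
APPEND 43: p_8 = 43·6218177095 + 148161997 = 267529777082, q_8 = 43·187724807 + 4472964 = 8076639665 → 267529777082/8076639665
APPEND 37: p_9 = 37·267529777082 + 6218177095 = 9904819929129, q_9 = 37·8076639665 + 187724807 = 299023392412 → 9904819929129/299023392412
APPEND 42: p_10 = 42·9904819929129 + 267529777082 = 416269966800500, q_10 = 42·299023392412 + 8076639665 = 12567059120969 → 416269966800500/12567059120969
APPEND 41: p_11 = 41·416269966800500 + 9904819929129 = 17076973458749629, q_11 = 41·12567059120969 + 299023392412 = 515548447352141 → 17076973458749629/515548447352141
APPEND 13: p_12 = 13·17076973458749629 + 416269966800500 = 222416924930545677, q_12 = 13·515548447352141 + 12567059120969 = 6714696874698802 → 222416924930545677/6714696874698802
APPEND 26: p_13 = 26·222416924930545677 + 17076973458749629 = 5799917021652937231, q_13 = 26·6714696874698802 + 515548447352141 = 175097667189520993 → 5799917021652937231/175097667189520993
APPEND 38: p_14 = 38·5799917021652937231 + 222416924930545677 = 220619263747742160455, q_14 = 38·175097667189520993 + 6714696874698802 = 6660426050076496536 → 220619263747742160455/6660426050076496536
APPEND 22: p_15 = 22·220619263747742160455 + 5799917021652937231 = 4859423719471980467241, q_15 = 22·6660426050076496536 + 175097667189520993 = 146704470768872444785 → 4859423719471980467241/146704470768872444785
APPEND 22: p_16 = 22·4859423719471980467241 + 220619263747742160455 = 107127941092131312439757, q_16 = 22·146704470768872444785 + 6660426050076496536 = 3234158782965270281806 → 107127941092131312439757/3234158782965270281806
APPEND 7: p_17 = 7·107127941092131312439757 + 4859423719471980467241 = 754755011364391167545540, q_17 = 7·3234158782965270281806 + 146704470768872444785 = 22785815951525764417427 → 754755011364391167545540/22785815951525764417427
APPEND 1: p_18 = 1·754755011364391167545540 + 107127941092131312439757 = 861882952456522479985297, q_18 = 1·22785815951525764417427 + 3234158782965270281806 = 26019974734491034699233 → 861882952456522479985297/26019974734491034699233

265/8
3743/113
105069/3172
148161997/4472964
267529777082/8076639665
9904819929129/299023392412
17076973458749629/515548447352141
222416924930545677/6714696874698802
5799917021652937231/175097667189520993
4859423719471980467241/146704470768872444785
107127941092131312439757/3234158782965270281806
861882952456522479985297/26019974734491034699233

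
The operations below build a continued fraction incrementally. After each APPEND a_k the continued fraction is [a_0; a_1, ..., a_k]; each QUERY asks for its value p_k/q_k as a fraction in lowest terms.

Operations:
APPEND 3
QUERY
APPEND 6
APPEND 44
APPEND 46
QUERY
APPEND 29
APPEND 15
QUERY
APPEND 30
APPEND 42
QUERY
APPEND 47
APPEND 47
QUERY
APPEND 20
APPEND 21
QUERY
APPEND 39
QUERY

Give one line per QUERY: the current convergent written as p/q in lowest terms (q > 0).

APPEND 3: p_0 = 3·1 + 0 = 3, q_0 = 3·0 + 1 = 1 → 3/1
APPEND 6: p_1 = 6·3 + 1 = 19, q_1 = 6·1 + 0 = 6 → 19/6
APPEND 44: p_2 = 44·19 + 3 = 839, q_2 = 44·6 + 1 = 265 → 839/265
APPEND 46: p_3 = 46·839 + 19 = 38613, q_3 = 46·265 + 6 = 12196 → 38613/12196
APPEND 29: p_4 = 29·38613 + 839 = 1120616, q_4 = 29·12196 + 265 = 353949 → 1120616/353949
APPEND 15: p_5 = 15·1120616 + 38613 = 16847853, q_5 = 15·353949 + 12196 = 5321431 → 16847853/5321431
APPEND 30: p_6 = 30·16847853 + 1120616 = 506556206, q_6 = 30·5321431 + 353949 = 159996879 → 506556206/159996879
APPEND 42: p_7 = 42·506556206 + 16847853 = 21292208505, q_7 = 42·159996879 + 5321431 = 6725190349 → 21292208505/6725190349
APPEND 47: p_8 = 47·21292208505 + 506556206 = 1001240355941, q_8 = 47·6725190349 + 159996879 = 316243943282 → 1001240355941/316243943282
APPEND 47: p_9 = 47·1001240355941 + 21292208505 = 47079588937732, q_9 = 47·316243943282 + 6725190349 = 14870190524603 → 47079588937732/14870190524603
APPEND 20: p_10 = 20·47079588937732 + 1001240355941 = 942593019110581, q_10 = 20·14870190524603 + 316243943282 = 297720054435342 → 942593019110581/297720054435342
APPEND 21: p_11 = 21·942593019110581 + 47079588937732 = 19841532990259933, q_11 = 21·297720054435342 + 14870190524603 = 6266991333666785 → 19841532990259933/6266991333666785
APPEND 39: p_12 = 39·19841532990259933 + 942593019110581 = 774762379639247968, q_12 = 39·6266991333666785 + 297720054435342 = 244710382067439957 → 774762379639247968/244710382067439957

3/1
38613/12196
16847853/5321431
21292208505/6725190349
47079588937732/14870190524603
19841532990259933/6266991333666785
774762379639247968/244710382067439957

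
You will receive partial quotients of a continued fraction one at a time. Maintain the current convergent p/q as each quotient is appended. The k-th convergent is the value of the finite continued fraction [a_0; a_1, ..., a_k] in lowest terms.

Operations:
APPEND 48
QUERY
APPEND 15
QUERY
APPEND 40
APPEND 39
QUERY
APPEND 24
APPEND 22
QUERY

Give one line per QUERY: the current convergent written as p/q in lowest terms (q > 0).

APPEND 48: p_0 = 48·1 + 0 = 48, q_0 = 48·0 + 1 = 1 → 48/1
APPEND 15: p_1 = 15·48 + 1 = 721, q_1 = 15·1 + 0 = 15 → 721/15
APPEND 40: p_2 = 40·721 + 48 = 28888, q_2 = 40·15 + 1 = 601 → 28888/601
APPEND 39: p_3 = 39·28888 + 721 = 1127353, q_3 = 39·601 + 15 = 23454 → 1127353/23454
APPEND 24: p_4 = 24·1127353 + 28888 = 27085360, q_4 = 24·23454 + 601 = 563497 → 27085360/563497
APPEND 22: p_5 = 22·27085360 + 1127353 = 597005273, q_5 = 22·563497 + 23454 = 12420388 → 597005273/12420388

48/1
721/15
1127353/23454
597005273/12420388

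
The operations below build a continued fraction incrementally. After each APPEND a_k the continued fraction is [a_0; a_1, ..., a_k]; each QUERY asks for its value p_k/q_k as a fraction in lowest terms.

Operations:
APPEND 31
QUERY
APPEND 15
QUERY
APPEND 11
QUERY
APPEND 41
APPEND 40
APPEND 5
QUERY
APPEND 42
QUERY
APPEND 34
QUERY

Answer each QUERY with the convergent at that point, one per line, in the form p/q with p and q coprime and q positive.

31/1
466/15
5157/166
42618288/1371851
1798449373/57890748
61189896970/1969657283

APPEND 31: p_0 = 31·1 + 0 = 31, q_0 = 31·0 + 1 = 1 → 31/1
APPEND 15: p_1 = 15·31 + 1 = 466, q_1 = 15·1 + 0 = 15 → 466/15
APPEND 11: p_2 = 11·466 + 31 = 5157, q_2 = 11·15 + 1 = 166 → 5157/166
APPEND 41: p_3 = 41·5157 + 466 = 211903, q_3 = 41·166 + 15 = 6821 → 211903/6821
APPEND 40: p_4 = 40·211903 + 5157 = 8481277, q_4 = 40·6821 + 166 = 273006 → 8481277/273006
APPEND 5: p_5 = 5·8481277 + 211903 = 42618288, q_5 = 5·273006 + 6821 = 1371851 → 42618288/1371851
APPEND 42: p_6 = 42·42618288 + 8481277 = 1798449373, q_6 = 42·1371851 + 273006 = 57890748 → 1798449373/57890748
APPEND 34: p_7 = 34·1798449373 + 42618288 = 61189896970, q_7 = 34·57890748 + 1371851 = 1969657283 → 61189896970/1969657283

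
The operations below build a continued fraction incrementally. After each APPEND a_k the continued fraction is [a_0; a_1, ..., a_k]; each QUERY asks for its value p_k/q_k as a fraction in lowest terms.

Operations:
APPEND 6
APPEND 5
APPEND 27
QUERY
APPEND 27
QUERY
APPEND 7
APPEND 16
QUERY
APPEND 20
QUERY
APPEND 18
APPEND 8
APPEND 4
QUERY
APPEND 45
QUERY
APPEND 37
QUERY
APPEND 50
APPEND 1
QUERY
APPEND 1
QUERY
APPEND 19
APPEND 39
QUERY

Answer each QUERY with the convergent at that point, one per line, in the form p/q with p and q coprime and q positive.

843/136
22792/3677
2588984/417677
51940067/8379415
31145596538/5024673511
1409103865797/227328664586
52167988631027/8416185263193
2661976524048174/429452777087429
5271785059465321/850489368911665
4015481598561146968/647811770038865161

APPEND 6: p_0 = 6·1 + 0 = 6, q_0 = 6·0 + 1 = 1 → 6/1
APPEND 5: p_1 = 5·6 + 1 = 31, q_1 = 5·1 + 0 = 5 → 31/5
APPEND 27: p_2 = 27·31 + 6 = 843, q_2 = 27·5 + 1 = 136 → 843/136
APPEND 27: p_3 = 27·843 + 31 = 22792, q_3 = 27·136 + 5 = 3677 → 22792/3677
APPEND 7: p_4 = 7·22792 + 843 = 160387, q_4 = 7·3677 + 136 = 25875 → 160387/25875
APPEND 16: p_5 = 16·160387 + 22792 = 2588984, q_5 = 16·25875 + 3677 = 417677 → 2588984/417677
APPEND 20: p_6 = 20·2588984 + 160387 = 51940067, q_6 = 20·417677 + 25875 = 8379415 → 51940067/8379415
APPEND 18: p_7 = 18·51940067 + 2588984 = 937510190, q_7 = 18·8379415 + 417677 = 151247147 → 937510190/151247147
APPEND 8: p_8 = 8·937510190 + 51940067 = 7552021587, q_8 = 8·151247147 + 8379415 = 1218356591 → 7552021587/1218356591
APPEND 4: p_9 = 4·7552021587 + 937510190 = 31145596538, q_9 = 4·1218356591 + 151247147 = 5024673511 → 31145596538/5024673511
APPEND 45: p_10 = 45·31145596538 + 7552021587 = 1409103865797, q_10 = 45·5024673511 + 1218356591 = 227328664586 → 1409103865797/227328664586
APPEND 37: p_11 = 37·1409103865797 + 31145596538 = 52167988631027, q_11 = 37·227328664586 + 5024673511 = 8416185263193 → 52167988631027/8416185263193
APPEND 50: p_12 = 50·52167988631027 + 1409103865797 = 2609808535417147, q_12 = 50·8416185263193 + 227328664586 = 421036591824236 → 2609808535417147/421036591824236
APPEND 1: p_13 = 1·2609808535417147 + 52167988631027 = 2661976524048174, q_13 = 1·421036591824236 + 8416185263193 = 429452777087429 → 2661976524048174/429452777087429
APPEND 1: p_14 = 1·2661976524048174 + 2609808535417147 = 5271785059465321, q_14 = 1·429452777087429 + 421036591824236 = 850489368911665 → 5271785059465321/850489368911665
APPEND 19: p_15 = 19·5271785059465321 + 2661976524048174 = 102825892653889273, q_15 = 19·850489368911665 + 429452777087429 = 16588750786409064 → 102825892653889273/16588750786409064
APPEND 39: p_16 = 39·102825892653889273 + 5271785059465321 = 4015481598561146968, q_16 = 39·16588750786409064 + 850489368911665 = 647811770038865161 → 4015481598561146968/647811770038865161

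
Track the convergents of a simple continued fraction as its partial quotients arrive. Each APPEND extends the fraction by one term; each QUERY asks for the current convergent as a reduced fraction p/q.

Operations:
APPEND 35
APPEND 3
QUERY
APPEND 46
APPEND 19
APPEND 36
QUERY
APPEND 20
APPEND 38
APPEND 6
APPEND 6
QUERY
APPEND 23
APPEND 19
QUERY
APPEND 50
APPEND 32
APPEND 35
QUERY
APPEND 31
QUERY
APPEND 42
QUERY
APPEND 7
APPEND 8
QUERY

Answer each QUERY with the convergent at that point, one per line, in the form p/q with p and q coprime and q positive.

106/3
3367851/95323
95364624707/2699181799
42063566399365/1190559006288
2361611245413090847/66842585597307331
73277363060898399046/2074028239091614541
3080010859803145850779/87176028627445118053
176146837913266500686771/4985625857677104645349

APPEND 35: p_0 = 35·1 + 0 = 35, q_0 = 35·0 + 1 = 1 → 35/1
APPEND 3: p_1 = 3·35 + 1 = 106, q_1 = 3·1 + 0 = 3 → 106/3
APPEND 46: p_2 = 46·106 + 35 = 4911, q_2 = 46·3 + 1 = 139 → 4911/139
APPEND 19: p_3 = 19·4911 + 106 = 93415, q_3 = 19·139 + 3 = 2644 → 93415/2644
APPEND 36: p_4 = 36·93415 + 4911 = 3367851, q_4 = 36·2644 + 139 = 95323 → 3367851/95323
APPEND 20: p_5 = 20·3367851 + 93415 = 67450435, q_5 = 20·95323 + 2644 = 1909104 → 67450435/1909104
APPEND 38: p_6 = 38·67450435 + 3367851 = 2566484381, q_6 = 38·1909104 + 95323 = 72641275 → 2566484381/72641275
APPEND 6: p_7 = 6·2566484381 + 67450435 = 15466356721, q_7 = 6·72641275 + 1909104 = 437756754 → 15466356721/437756754
APPEND 6: p_8 = 6·15466356721 + 2566484381 = 95364624707, q_8 = 6·437756754 + 72641275 = 2699181799 → 95364624707/2699181799
APPEND 23: p_9 = 23·95364624707 + 15466356721 = 2208852724982, q_9 = 23·2699181799 + 437756754 = 62518938131 → 2208852724982/62518938131
APPEND 19: p_10 = 19·2208852724982 + 95364624707 = 42063566399365, q_10 = 19·62518938131 + 2699181799 = 1190559006288 → 42063566399365/1190559006288
APPEND 50: p_11 = 50·42063566399365 + 2208852724982 = 2105387172693232, q_11 = 50·1190559006288 + 62518938131 = 59590469252531 → 2105387172693232/59590469252531
APPEND 32: p_12 = 32·2105387172693232 + 42063566399365 = 67414453092582789, q_12 = 32·59590469252531 + 1190559006288 = 1908085575087280 → 67414453092582789/1908085575087280
APPEND 35: p_13 = 35·67414453092582789 + 2105387172693232 = 2361611245413090847, q_13 = 35·1908085575087280 + 59590469252531 = 66842585597307331 → 2361611245413090847/66842585597307331
APPEND 31: p_14 = 31·2361611245413090847 + 67414453092582789 = 73277363060898399046, q_14 = 31·66842585597307331 + 1908085575087280 = 2074028239091614541 → 73277363060898399046/2074028239091614541
APPEND 42: p_15 = 42·73277363060898399046 + 2361611245413090847 = 3080010859803145850779, q_15 = 42·2074028239091614541 + 66842585597307331 = 87176028627445118053 → 3080010859803145850779/87176028627445118053
APPEND 7: p_16 = 7·3080010859803145850779 + 73277363060898399046 = 21633353381682919354499, q_16 = 7·87176028627445118053 + 2074028239091614541 = 612306228631207440912 → 21633353381682919354499/612306228631207440912
APPEND 8: p_17 = 8·21633353381682919354499 + 3080010859803145850779 = 176146837913266500686771, q_17 = 8·612306228631207440912 + 87176028627445118053 = 4985625857677104645349 → 176146837913266500686771/4985625857677104645349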